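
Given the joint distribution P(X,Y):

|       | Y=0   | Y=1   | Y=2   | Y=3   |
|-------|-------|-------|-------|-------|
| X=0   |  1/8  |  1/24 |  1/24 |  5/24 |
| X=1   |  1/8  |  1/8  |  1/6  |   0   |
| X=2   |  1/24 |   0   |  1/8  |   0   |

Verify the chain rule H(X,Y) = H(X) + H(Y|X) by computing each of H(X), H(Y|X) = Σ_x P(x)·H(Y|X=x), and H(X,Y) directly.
H(X) = 1.4834 bits, H(Y|X) = 1.4921 bits, H(X,Y) = 2.9754 bits

Marginal of X (row sums):
  P(X=0) = 1/8 + 1/24 + 1/24 + 5/24 = 5/12
  P(X=1) = 1/8 + 1/8 + 1/6 + 0 = 5/12
  P(X=2) = 1/24 + 0 + 1/8 + 0 = 1/6
H(X) = -[(5/12)·log₂(5/12) + (5/12)·log₂(5/12) + (1/6)·log₂(1/6)]
  = 0.526264 + 0.526264 + 0.430827 = 1.4834 bits

H(Y|X) = Σ_x P(x)·H(Y|X=x):
  X=0: P(X=0) = 5/12, P(Y|X=0) = (3/10, 1/10, 1/10, 1/2) → H(Y|X=0) = 1.685475
  X=1: P(X=1) = 5/12, P(Y|X=1) = (3/10, 3/10, 2/5, 0) → H(Y|X=1) = 1.570951
  X=2: P(X=2) = 1/6, P(Y|X=2) = (1/4, 0, 3/4, 0) → H(Y|X=2) = 0.811278
H(Y|X) = (5/12)·1.685475 + (5/12)·1.570951 + (1/6)·0.811278 = 1.4921 bits

H(X,Y) = -Σ_{x,y} P(x,y) log₂ P(x,y). Per-cell terms -P(x,y)·log₂P(x,y):
  X=0: 0.375000, 0.191040, 0.191040, 0.471466
  X=1: 0.375000, 0.375000, 0.430827, 0.000000
  X=2: 0.191040, 0.000000, 0.375000, 0.000000
  (cells with P = 0 contribute 0)
Sum of the 12 terms: H(X,Y) = 2.9754 bits

Chain rule check:
  H(X) + H(Y|X) = 1.4834 + 1.4921 = 2.9755 bits
  H(X,Y) = 2.9754 bits
✓ Chain rule verified (Δ = 0.0001 is 4-dp rounding noise: each of the three values was rounded independently).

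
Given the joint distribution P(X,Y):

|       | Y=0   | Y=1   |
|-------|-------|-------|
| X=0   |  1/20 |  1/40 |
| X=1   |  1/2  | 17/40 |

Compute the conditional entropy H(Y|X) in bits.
0.9895 bits

H(Y|X) = H(X,Y) - H(X)

H(X,Y) = -Σ_{x,y} P(x,y) log₂ P(x,y). Per-cell terms -P(x,y)·log₂P(x,y):
  X=0: 0.21610, 0.13305
  X=1: 0.50000, 0.52465
Sum of the 4 terms: H(X,Y) = 1.3738 bits

Marginal of X (row sums):
  P(X=0) = 1/20 + 1/40 = 3/40
  P(X=1) = 1/2 + 17/40 = 37/40
H(X) = -[(3/40)·log₂(3/40) + (37/40)·log₂(37/40)]
  = 0.28027 + 0.10404 = 0.3843 bits

H(Y|X) = H(X,Y) - H(X) = 1.3738 - 0.3843 = 0.9895 bits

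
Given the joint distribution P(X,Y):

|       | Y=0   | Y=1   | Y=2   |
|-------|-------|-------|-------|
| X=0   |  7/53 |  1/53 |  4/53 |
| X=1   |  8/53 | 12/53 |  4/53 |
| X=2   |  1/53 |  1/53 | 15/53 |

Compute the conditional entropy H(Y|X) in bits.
1.1561 bits

H(Y|X) = H(X,Y) - H(X)

H(X,Y) = -Σ_{x,y} P(x,y) log₂ P(x,y). Per-cell terms -P(x,y)·log₂P(x,y):
  X=0: 0.385735, 0.108074, 0.281352
  X=1: 0.411762, 0.485198, 0.281352
  X=2: 0.108074, 0.108074, 0.515386
Sum of the 9 terms: H(X,Y) = 2.68501 bits

Marginal of X (row sums):
  P(X=0) = 7/53 + 1/53 + 4/53 = 12/53
  P(X=1) = 8/53 + 12/53 + 4/53 = 24/53
  P(X=2) = 1/53 + 1/53 + 15/53 = 17/53
H(X) = -[(12/53)·log₂(12/53) + (24/53)·log₂(24/53) + (17/53)·log₂(17/53)]
  = 0.485198 + 0.517566 + 0.526185 = 1.52895 bits

H(Y|X) = H(X,Y) - H(X) = 2.68501 - 1.52895 = 1.1561 bits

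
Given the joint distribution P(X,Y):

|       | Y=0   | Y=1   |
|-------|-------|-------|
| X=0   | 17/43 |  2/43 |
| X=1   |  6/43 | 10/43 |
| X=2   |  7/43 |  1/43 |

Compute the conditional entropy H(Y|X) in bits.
0.6708 bits

H(Y|X) = H(X,Y) - H(X)

H(X,Y) = -Σ_{x,y} P(x,y) log₂ P(x,y). Per-cell terms -P(x,y)·log₂P(x,y):
  X=0: 0.5292938, 0.2058728
  X=1: 0.3964608, 0.4893806
  X=2: 0.4263342, 0.1261922
Sum of the 6 terms: H(X,Y) = 2.173534 bits

Marginal of X (row sums):
  P(X=0) = 17/43 + 2/43 = 19/43
  P(X=1) = 6/43 + 10/43 = 16/43
  P(X=2) = 7/43 + 1/43 = 8/43
H(X) = -[(19/43)·log₂(19/43) + (16/43)·log₂(16/43) + (8/43)·log₂(8/43)]
  = 0.5206606 + 0.5307032 + 0.4513981 = 1.502762 bits

H(Y|X) = H(X,Y) - H(X) = 2.173534 - 1.502762 = 0.6708 bits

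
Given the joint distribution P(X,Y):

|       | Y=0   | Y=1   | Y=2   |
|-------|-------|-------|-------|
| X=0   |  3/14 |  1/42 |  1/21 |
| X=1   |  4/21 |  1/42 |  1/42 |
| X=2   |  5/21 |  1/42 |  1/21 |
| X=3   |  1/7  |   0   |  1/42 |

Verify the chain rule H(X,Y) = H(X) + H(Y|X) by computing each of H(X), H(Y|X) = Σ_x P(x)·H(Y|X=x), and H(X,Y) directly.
H(X) = 1.9638 bits, H(Y|X) = 0.9223 bits, H(X,Y) = 2.8862 bits

Marginal of X (row sums):
  P(X=0) = 3/14 + 1/42 + 1/21 = 2/7
  P(X=1) = 4/21 + 1/42 + 1/42 = 5/21
  P(X=2) = 5/21 + 1/42 + 1/21 = 13/42
  P(X=3) = 1/7 + 0 + 1/42 = 1/6
H(X) = -[(2/7)·log₂(2/7) + (5/21)·log₂(5/21) + (13/42)·log₂(13/42) + (1/6)·log₂(1/6)]
  = 0.516387 + 0.492950 + 0.523676 + 0.430827 = 1.9638 bits

H(Y|X) = Σ_x P(x)·H(Y|X=x):
  X=0: P(X=0) = 2/7, P(Y|X=0) = (3/4, 1/12, 1/6) → H(Y|X=0) = 1.040852
  X=1: P(X=1) = 5/21, P(Y|X=1) = (4/5, 1/10, 1/10) → H(Y|X=1) = 0.921928
  X=2: P(X=2) = 13/42, P(Y|X=2) = (10/13, 1/13, 2/13) → H(Y|X=2) = 0.991264
  X=3: P(X=3) = 1/6, P(Y|X=3) = (6/7, 0, 1/7) → H(Y|X=3) = 0.591673
H(Y|X) = (2/7)·1.040852 + (5/21)·0.921928 + (13/42)·0.991264 + (1/6)·0.591673 = 0.9223 bits

H(X,Y) = -Σ_{x,y} P(x,y) log₂ P(x,y). Per-cell terms -P(x,y)·log₂P(x,y):
  X=0: 0.476227, 0.128389, 0.209158
  X=1: 0.455680, 0.128389, 0.128389
  X=2: 0.492950, 0.128389, 0.209158
  X=3: 0.401051, 0.000000, 0.128389
  (cells with P = 0 contribute 0)
Sum of the 12 terms: H(X,Y) = 2.8862 bits

Chain rule check:
  H(X) + H(Y|X) = 1.9638 + 0.9223 = 2.8861 bits
  H(X,Y) = 2.8862 bits
✓ Chain rule verified (Δ = 0.0001 is 4-dp rounding noise: each of the three values was rounded independently).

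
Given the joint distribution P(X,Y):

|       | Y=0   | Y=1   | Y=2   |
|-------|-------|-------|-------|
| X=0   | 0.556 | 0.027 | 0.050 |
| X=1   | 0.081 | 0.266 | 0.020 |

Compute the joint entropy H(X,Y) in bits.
1.7424 bits

H(X,Y) = -Σ_{x,y} P(x,y) log₂ P(x,y). Per-cell terms -P(x,y)·log₂P(x,y):
  X=0: 0.4708, 0.1407, 0.2161
  X=1: 0.2937, 0.5082, 0.1129
Sum of the 6 terms: H(X,Y) = 1.7424 bits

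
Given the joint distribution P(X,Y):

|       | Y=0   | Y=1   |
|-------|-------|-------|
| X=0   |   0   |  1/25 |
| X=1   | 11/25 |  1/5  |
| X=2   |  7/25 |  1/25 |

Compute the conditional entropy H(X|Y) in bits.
1.0158 bits

H(X|Y) = H(X,Y) - H(Y)

H(X,Y) = -Σ_{x,y} P(x,y) log₂ P(x,y). Per-cell terms -P(x,y)·log₂P(x,y):
  X=0: 0.00000, 0.18575
  X=1: 0.52115, 0.46439
  X=2: 0.51422, 0.18575
  (cells with P = 0 contribute 0)
Sum of the 6 terms: H(X,Y) = 1.87126 bits

Marginal of Y (column sums):
  P(Y=0) = 0 + 11/25 + 7/25 = 18/25
  P(Y=1) = 1/25 + 1/5 + 1/25 = 7/25
H(Y) = -[(18/25)·log₂(18/25) + (7/25)·log₂(7/25)]
  = 0.34123 + 0.51422 = 0.85545 bits

H(X|Y) = H(X,Y) - H(Y) = 1.87126 - 0.85545 = 1.0158 bits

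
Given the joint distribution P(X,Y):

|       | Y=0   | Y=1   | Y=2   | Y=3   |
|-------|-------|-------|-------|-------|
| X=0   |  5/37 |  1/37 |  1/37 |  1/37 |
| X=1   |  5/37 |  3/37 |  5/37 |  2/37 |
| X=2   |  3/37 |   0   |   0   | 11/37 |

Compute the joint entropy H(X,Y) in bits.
2.9286 bits

H(X,Y) = -Σ_{x,y} P(x,y) log₂ P(x,y). Per-cell terms -P(x,y)·log₂P(x,y):
  X=0: 0.3902, 0.1408, 0.1408, 0.1408
  X=1: 0.3902, 0.2939, 0.3902, 0.2275
  X=2: 0.2939, 0.0000, 0.0000, 0.5203
  (cells with P = 0 contribute 0)
Sum of the 12 terms: H(X,Y) = 2.9286 bits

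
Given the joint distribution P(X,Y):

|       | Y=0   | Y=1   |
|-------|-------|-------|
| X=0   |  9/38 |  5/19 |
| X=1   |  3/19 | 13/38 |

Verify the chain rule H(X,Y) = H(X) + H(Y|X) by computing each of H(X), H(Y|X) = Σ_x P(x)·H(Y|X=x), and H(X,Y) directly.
H(X) = 1.0000 bits, H(Y|X) = 0.9489 bits, H(X,Y) = 1.9489 bits

Marginal of X (row sums):
  P(X=0) = 9/38 + 5/19 = 1/2
  P(X=1) = 3/19 + 13/38 = 1/2
H(X) = -[(1/2)·log₂(1/2) + (1/2)·log₂(1/2)]
  = 0.50000 + 0.50000 = 1.0000 bits

H(Y|X) = Σ_x P(x)·H(Y|X=x):
  X=0: P(X=0) = 1/2, P(Y|X=0) = (9/19, 10/19) → H(Y|X=0) = 0.99800
  X=1: P(X=1) = 1/2, P(Y|X=1) = (6/19, 13/19) → H(Y|X=1) = 0.89974
H(Y|X) = (1/2)·0.99800 + (1/2)·0.89974 = 0.9489 bits

H(X,Y) = -Σ_{x,y} P(x,y) log₂ P(x,y). Per-cell terms -P(x,y)·log₂P(x,y):
  X=0: 0.49216, 0.50684
  X=1: 0.42047, 0.52940
Sum of the 4 terms: H(X,Y) = 1.9489 bits

Chain rule check:
  H(X) + H(Y|X) = 1.0000 + 0.9489 = 1.9489 bits
  H(X,Y) = 1.9489 bits
✓ Chain rule verified.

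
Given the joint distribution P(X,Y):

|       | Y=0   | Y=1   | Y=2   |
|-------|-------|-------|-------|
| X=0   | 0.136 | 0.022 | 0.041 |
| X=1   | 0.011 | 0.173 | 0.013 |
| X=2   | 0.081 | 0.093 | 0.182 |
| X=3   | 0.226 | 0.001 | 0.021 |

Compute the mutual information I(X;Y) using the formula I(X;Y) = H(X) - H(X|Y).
0.5290 bits

I(X;Y) = H(X) - H(X|Y)

Marginal of X (row sums):
  P(X=0) = 0.136 + 0.022 + 0.041 = 0.199
  P(X=1) = 0.011 + 0.173 + 0.013 = 0.197
  P(X=2) = 0.081 + 0.093 + 0.182 = 0.356
  P(X=3) = 0.226 + 0.001 + 0.021 = 0.248
H(X) = -[0.199·log₂(0.199) + 0.197·log₂(0.197) + 0.356·log₂(0.356) + 0.248·log₂(0.248)]
  = 0.46350 + 0.46172 + 0.53046 + 0.49887 = 1.95455 bits

Marginal of Y (column sums):
  P(Y=0) = 0.136 + 0.011 + 0.081 + 0.226 = 0.454
  P(Y=1) = 0.022 + 0.173 + 0.093 + 0.001 = 0.289
  P(Y=2) = 0.041 + 0.013 + 0.182 + 0.021 = 0.257
H(X|Y) = Σ_y P(y)·H(X|Y=y):
  Y=0: P(Y=0) = 0.454, P(X|Y=0) = (68/227, 11/454, 81/454, 113/227) → H(X|Y=0) = 1.59563
  Y=1: P(Y=1) = 0.289, P(X|Y=1) = (22/289, 173/289, 93/289, 1/289) → H(X|Y=1) = 1.28067
  Y=2: P(Y=2) = 0.257, P(X|Y=2) = (41/257, 13/257, 182/257, 21/257) → H(X|Y=2) = 1.28803
H(X|Y) = 0.454·1.59563 + 0.289·1.28067 + 0.257·1.28803 = 1.42555 bits

I(X;Y) = H(X) - H(X|Y) = 1.95455 - 1.42555 = 0.5290 bits

Cross-check via I(X;Y) = H(X) + H(Y) - H(X,Y): computing H(Y) from the column sums and H(X,Y) from the 12 cells in the same way gives H(Y) = 1.53853 bits and H(X,Y) = 2.96408 bits, so
I(X;Y) = 1.95455 + 1.53853 - 2.96408 = 0.5290 bits ✓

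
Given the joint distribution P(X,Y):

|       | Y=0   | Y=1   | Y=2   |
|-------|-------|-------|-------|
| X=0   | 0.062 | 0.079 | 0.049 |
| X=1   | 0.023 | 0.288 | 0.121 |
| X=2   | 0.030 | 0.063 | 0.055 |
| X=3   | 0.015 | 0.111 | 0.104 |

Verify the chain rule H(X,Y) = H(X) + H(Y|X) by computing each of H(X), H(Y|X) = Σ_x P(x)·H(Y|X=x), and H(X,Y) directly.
H(X) = 1.8739 bits, H(Y|X) = 1.3040 bits, H(X,Y) = 3.1780 bits

Marginal of X (row sums):
  P(X=0) = 0.062 + 0.079 + 0.049 = 0.190
  P(X=1) = 0.023 + 0.288 + 0.121 = 0.432
  P(X=2) = 0.030 + 0.063 + 0.055 = 0.148
  P(X=3) = 0.015 + 0.111 + 0.104 = 0.230
H(X) = -[0.190·log₂(0.190) + 0.432·log₂(0.432) + 0.148·log₂(0.148) + 0.230·log₂(0.230)]
  = 0.4552 + 0.5231 + 0.4079 + 0.4877 = 1.8739 bits

H(Y|X) = Σ_x P(x)·H(Y|X=x):
  X=0: P(X=0) = 0.190, P(Y|X=0) = (31/95, 79/190, 49/190) → H(Y|X=0) = 1.5579
  X=1: P(X=1) = 0.432, P(Y|X=1) = (23/432, 2/3, 121/432) → H(Y|X=1) = 1.1295
  X=2: P(X=2) = 0.148, P(Y|X=2) = (15/74, 63/148, 55/148) → H(Y|X=2) = 1.5220
  X=3: P(X=3) = 0.230, P(Y|X=3) = (3/46, 111/230, 52/115) → H(Y|X=3) = 1.2819
H(Y|X) = 0.190·1.5579 + 0.432·1.1295 + 0.148·1.5220 + 0.230·1.2819 = 1.3040 bits

H(X,Y) = -Σ_{x,y} P(x,y) log₂ P(x,y). Per-cell terms -P(x,y)·log₂P(x,y):
  X=0: 0.2487, 0.2893, 0.2132
  X=1: 0.1252, 0.5172, 0.3687
  X=2: 0.1518, 0.2513, 0.2301
  X=3: 0.0909, 0.3520, 0.3396
Sum of the 12 terms: H(X,Y) = 3.1780 bits

Chain rule check:
  H(X) + H(Y|X) = 1.8739 + 1.3040 = 3.1779 bits
  H(X,Y) = 3.1780 bits
✓ Chain rule verified (Δ = 0.0001 is 4-dp rounding noise: each of the three values was rounded independently).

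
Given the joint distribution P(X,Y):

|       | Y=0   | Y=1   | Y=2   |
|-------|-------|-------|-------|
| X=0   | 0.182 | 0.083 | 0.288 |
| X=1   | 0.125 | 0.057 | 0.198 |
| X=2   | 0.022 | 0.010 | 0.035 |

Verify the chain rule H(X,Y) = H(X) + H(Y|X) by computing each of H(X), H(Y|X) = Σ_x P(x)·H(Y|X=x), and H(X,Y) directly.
H(X) = 1.2644 bits, H(Y|X) = 1.4283 bits, H(X,Y) = 2.6926 bits

Marginal of X (row sums):
  P(X=0) = 0.182 + 0.083 + 0.288 = 0.553
  P(X=1) = 0.125 + 0.057 + 0.198 = 0.380
  P(X=2) = 0.022 + 0.010 + 0.035 = 0.067
H(X) = -[0.553·log₂(0.553) + 0.380·log₂(0.380) + 0.067·log₂(0.067)]
  = 0.4726 + 0.5305 + 0.2613 = 1.2644 bits

H(Y|X) = Σ_x P(x)·H(Y|X=x):
  X=0: P(X=0) = 0.553, P(Y|X=0) = (26/79, 83/553, 288/553) → H(Y|X=0) = 1.4285
  X=1: P(X=1) = 0.380, P(Y|X=1) = (25/76, 3/20, 99/190) → H(Y|X=1) = 1.4282
  X=2: P(X=2) = 0.067, P(Y|X=2) = (22/67, 10/67, 35/67) → H(Y|X=2) = 1.4265
H(Y|X) = 0.553·1.4285 + 0.380·1.4282 + 0.067·1.4265 = 1.4283 bits

H(X,Y) = -Σ_{x,y} P(x,y) log₂ P(x,y). Per-cell terms -P(x,y)·log₂P(x,y):
  X=0: 0.4474, 0.2980, 0.5172
  X=1: 0.3750, 0.2356, 0.4626
  X=2: 0.1211, 0.0664, 0.1693
Sum of the 9 terms: H(X,Y) = 2.6926 bits

Chain rule check:
  H(X) + H(Y|X) = 1.2644 + 1.4283 = 2.6927 bits
  H(X,Y) = 2.6926 bits
✓ Chain rule verified (Δ = 0.0001 is 4-dp rounding noise: each of the three values was rounded independently).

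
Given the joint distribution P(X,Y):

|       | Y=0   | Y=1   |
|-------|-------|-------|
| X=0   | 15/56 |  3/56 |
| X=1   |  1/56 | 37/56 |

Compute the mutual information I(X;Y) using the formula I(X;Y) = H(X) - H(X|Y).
0.5351 bits

I(X;Y) = H(X) - H(X|Y)

Marginal of X (row sums):
  P(X=0) = 15/56 + 3/56 = 9/28
  P(X=1) = 1/56 + 37/56 = 19/28
H(X) = -[(9/28)·log₂(9/28) + (19/28)·log₂(19/28)]
  = 0.526317 + 0.379611 = 0.905928 bits

Marginal of Y (column sums):
  P(Y=0) = 15/56 + 1/56 = 2/7
  P(Y=1) = 3/56 + 37/56 = 5/7
H(X|Y) = Σ_y P(y)·H(X|Y=y):
  Y=0: P(Y=0) = 2/7, P(X|Y=0) = (15/16, 1/16) → H(X|Y=0) = 0.337290
  Y=1: P(Y=1) = 5/7, P(X|Y=1) = (3/40, 37/40) → H(X|Y=1) = 0.384312
H(X|Y) = (2/7)·0.337290 + (5/7)·0.384312 = 0.370877 bits

I(X;Y) = H(X) - H(X|Y) = 0.905928 - 0.370877 = 0.5351 bits

Cross-check via I(X;Y) = H(X) + H(Y) - H(X,Y): computing H(Y) from the column sums and H(X,Y) from the 4 cells in the same way gives H(Y) = 0.863121 bits and H(X,Y) = 1.233997 bits, so
I(X;Y) = 0.905928 + 0.863121 - 1.233997 = 0.5351 bits ✓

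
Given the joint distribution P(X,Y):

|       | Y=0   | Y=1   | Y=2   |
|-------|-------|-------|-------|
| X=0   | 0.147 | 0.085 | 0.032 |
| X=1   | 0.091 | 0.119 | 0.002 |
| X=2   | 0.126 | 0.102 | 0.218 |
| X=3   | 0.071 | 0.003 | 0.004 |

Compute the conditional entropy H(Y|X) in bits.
1.2971 bits

H(Y|X) = H(X,Y) - H(X)

H(X,Y) = -Σ_{x,y} P(x,y) log₂ P(x,y). Per-cell terms -P(x,y)·log₂P(x,y):
  X=0: 0.40662, 0.30229, 0.15891
  X=1: 0.31468, 0.36545, 0.01793
  X=2: 0.37655, 0.33592, 0.47908
  X=3: 0.27094, 0.02514, 0.03186
Sum of the 12 terms: H(X,Y) = 3.0854 bits

Marginal of X (row sums):
  P(X=0) = 0.147 + 0.085 + 0.032 = 0.264
  P(X=1) = 0.091 + 0.119 + 0.002 = 0.212
  P(X=2) = 0.126 + 0.102 + 0.218 = 0.446
  P(X=3) = 0.071 + 0.003 + 0.004 = 0.078
H(X) = -[0.264·log₂(0.264) + 0.212·log₂(0.212) + 0.446·log₂(0.446) + 0.078·log₂(0.078)]
  = 0.50725 + 0.47443 + 0.51954 + 0.28707 = 1.7883 bits

H(Y|X) = H(X,Y) - H(X) = 3.0854 - 1.7883 = 1.2971 bits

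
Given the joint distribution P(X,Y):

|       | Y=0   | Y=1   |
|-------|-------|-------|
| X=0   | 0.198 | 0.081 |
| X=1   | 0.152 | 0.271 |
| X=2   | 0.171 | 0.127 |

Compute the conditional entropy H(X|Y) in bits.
1.4950 bits

H(X|Y) = H(X,Y) - H(Y)

H(X,Y) = -Σ_{x,y} P(x,y) log₂ P(x,y). Per-cell terms -P(x,y)·log₂P(x,y):
  X=0: 0.46261, 0.29370
  X=1: 0.41311, 0.51047
  X=2: 0.43570, 0.37809
Sum of the 6 terms: H(X,Y) = 2.4937 bits

Marginal of Y (column sums):
  P(Y=0) = 0.198 + 0.152 + 0.171 = 0.521
  P(Y=1) = 0.081 + 0.271 + 0.127 = 0.479
H(Y) = -[0.521·log₂(0.521) + 0.479·log₂(0.479)]
  = 0.49008 + 0.50865 = 0.9987 bits

H(X|Y) = H(X,Y) - H(Y) = 2.4937 - 0.9987 = 1.4950 bits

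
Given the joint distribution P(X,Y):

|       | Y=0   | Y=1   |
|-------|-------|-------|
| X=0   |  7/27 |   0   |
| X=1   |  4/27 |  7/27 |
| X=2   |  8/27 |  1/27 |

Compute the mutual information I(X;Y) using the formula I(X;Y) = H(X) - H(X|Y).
0.3237 bits

I(X;Y) = H(X) - H(X|Y)

Marginal of X (row sums):
  P(X=0) = 7/27 + 0 = 7/27
  P(X=1) = 4/27 + 7/27 = 11/27
  P(X=2) = 8/27 + 1/27 = 1/3
H(X) = -[(7/27)·log₂(7/27) + (11/27)·log₂(11/27) + (1/3)·log₂(1/3)]
  = 0.5049 + 0.5278 + 0.5283 = 1.5610 bits

Marginal of Y (column sums):
  P(Y=0) = 7/27 + 4/27 + 8/27 = 19/27
  P(Y=1) = 0 + 7/27 + 1/27 = 8/27
H(X|Y) = Σ_y P(y)·H(X|Y=y):
  Y=0: P(Y=0) = 19/27, P(X|Y=0) = (7/19, 4/19, 8/19) → H(X|Y=0) = 1.5294
  Y=1: P(Y=1) = 8/27, P(X|Y=1) = (0, 7/8, 1/8) → H(X|Y=1) = 0.5436
H(X|Y) = (19/27)·1.5294 + (8/27)·0.5436 = 1.2373 bits

I(X;Y) = H(X) - H(X|Y) = 1.5610 - 1.2373 = 0.3237 bits

Cross-check via I(X;Y) = H(X) + H(Y) - H(X,Y): computing H(Y) from the column sums and H(X,Y) from the 6 cells in the same way gives H(Y) = 0.8767 bits and H(X,Y) = 2.1140 bits, so
I(X;Y) = 1.5610 + 0.8767 - 2.1140 = 0.3237 bits ✓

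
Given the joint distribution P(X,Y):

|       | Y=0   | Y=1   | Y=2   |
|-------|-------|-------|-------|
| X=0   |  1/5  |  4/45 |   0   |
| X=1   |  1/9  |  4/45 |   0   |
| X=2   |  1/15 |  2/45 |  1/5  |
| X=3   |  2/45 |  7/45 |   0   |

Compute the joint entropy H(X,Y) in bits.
2.9791 bits

H(X,Y) = -Σ_{x,y} P(x,y) log₂ P(x,y). Per-cell terms -P(x,y)·log₂P(x,y):
  X=0: 0.4644, 0.3104, 0.0000
  X=1: 0.3522, 0.3104, 0.0000
  X=2: 0.2605, 0.1996, 0.4644
  X=3: 0.1996, 0.4176, 0.0000
  (cells with P = 0 contribute 0)
Sum of the 12 terms: H(X,Y) = 2.9791 bits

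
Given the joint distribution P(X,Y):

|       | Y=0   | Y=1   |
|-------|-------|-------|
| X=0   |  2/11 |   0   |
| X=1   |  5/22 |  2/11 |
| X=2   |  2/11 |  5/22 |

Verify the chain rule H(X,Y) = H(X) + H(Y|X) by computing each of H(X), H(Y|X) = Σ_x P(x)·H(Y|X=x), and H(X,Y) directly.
H(X) = 1.5022 bits, H(Y|X) = 0.8109 bits, H(X,Y) = 2.3131 bits

Marginal of X (row sums):
  P(X=0) = 2/11 + 0 = 2/11
  P(X=1) = 5/22 + 2/11 = 9/22
  P(X=2) = 2/11 + 5/22 = 9/22
H(X) = -[(2/11)·log₂(2/11) + (9/22)·log₂(9/22) + (9/22)·log₂(9/22)]
  = 0.44717 + 0.52753 + 0.52753 = 1.5022 bits

H(Y|X) = Σ_x P(x)·H(Y|X=x):
  X=0: P(X=0) = 2/11, P(Y|X=0) = (1, 0) → H(Y|X=0) = 0.00000
  X=1: P(X=1) = 9/22, P(Y|X=1) = (5/9, 4/9) → H(Y|X=1) = 0.99108
  X=2: P(X=2) = 9/22, P(Y|X=2) = (4/9, 5/9) → H(Y|X=2) = 0.99108
H(Y|X) = (2/11)·0.00000 + (9/22)·0.99108 + (9/22)·0.99108 = 0.8109 bits

H(X,Y) = -Σ_{x,y} P(x,y) log₂ P(x,y). Per-cell terms -P(x,y)·log₂P(x,y):
  X=0: 0.44717, 0.00000
  X=1: 0.48580, 0.44717
  X=2: 0.44717, 0.48580
  (cells with P = 0 contribute 0)
Sum of the 6 terms: H(X,Y) = 2.3131 bits

Chain rule check:
  H(X) + H(Y|X) = 1.5022 + 0.8109 = 2.3131 bits
  H(X,Y) = 2.3131 bits
✓ Chain rule verified.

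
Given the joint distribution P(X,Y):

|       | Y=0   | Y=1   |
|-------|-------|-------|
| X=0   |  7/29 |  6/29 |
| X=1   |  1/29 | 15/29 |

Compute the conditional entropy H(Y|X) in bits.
0.6325 bits

H(Y|X) = H(X,Y) - H(X)

H(X,Y) = -Σ_{x,y} P(x,y) log₂ P(x,y). Per-cell terms -P(x,y)·log₂P(x,y):
  X=0: 0.4949787, 0.4702797
  X=1: 0.1675166, 0.4919433
Sum of the 4 terms: H(X,Y) = 1.624718 bits

Marginal of X (row sums):
  P(X=0) = 7/29 + 6/29 = 13/29
  P(X=1) = 1/29 + 15/29 = 16/29
H(X) = -[(13/29)·log₂(13/29) + (16/29)·log₂(16/29)]
  = 0.5188978 + 0.4733688 = 0.992267 bits

H(Y|X) = H(X,Y) - H(X) = 1.624718 - 0.992267 = 0.6325 bits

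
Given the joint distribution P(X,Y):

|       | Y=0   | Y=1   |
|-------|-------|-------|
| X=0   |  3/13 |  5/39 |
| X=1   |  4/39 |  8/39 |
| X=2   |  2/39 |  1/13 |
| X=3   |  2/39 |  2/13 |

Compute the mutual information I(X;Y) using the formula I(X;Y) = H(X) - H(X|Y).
0.0771 bits

I(X;Y) = H(X) - H(X|Y)

Marginal of X (row sums):
  P(X=0) = 3/13 + 5/39 = 14/39
  P(X=1) = 4/39 + 8/39 = 4/13
  P(X=2) = 2/39 + 1/13 = 5/39
  P(X=3) = 2/39 + 2/13 = 8/39
H(X) = -[(14/39)·log₂(14/39) + (4/13)·log₂(4/13) + (5/39)·log₂(5/39) + (8/39)·log₂(8/39)]
  = 0.5306 + 0.5232 + 0.3799 + 0.4688 = 1.9025 bits

Marginal of Y (column sums):
  P(Y=0) = 3/13 + 4/39 + 2/39 + 2/39 = 17/39
  P(Y=1) = 5/39 + 8/39 + 1/13 + 2/13 = 22/39
H(X|Y) = Σ_y P(y)·H(X|Y=y):
  Y=0: P(Y=0) = 17/39, P(X|Y=0) = (9/17, 4/17, 2/17, 2/17) → H(X|Y=0) = 1.7034
  Y=1: P(Y=1) = 22/39, P(X|Y=1) = (5/22, 4/11, 3/22, 3/11) → H(X|Y=1) = 1.9197
H(X|Y) = (17/39)·1.7034 + (22/39)·1.9197 = 1.8254 bits

I(X;Y) = H(X) - H(X|Y) = 1.9025 - 1.8254 = 0.0771 bits

Cross-check via I(X;Y) = H(X) + H(Y) - H(X,Y): computing H(Y) from the column sums and H(X,Y) from the 8 cells in the same way gives H(Y) = 0.9881 bits and H(X,Y) = 2.8135 bits, so
I(X;Y) = 1.9025 + 0.9881 - 2.8135 = 0.0771 bits ✓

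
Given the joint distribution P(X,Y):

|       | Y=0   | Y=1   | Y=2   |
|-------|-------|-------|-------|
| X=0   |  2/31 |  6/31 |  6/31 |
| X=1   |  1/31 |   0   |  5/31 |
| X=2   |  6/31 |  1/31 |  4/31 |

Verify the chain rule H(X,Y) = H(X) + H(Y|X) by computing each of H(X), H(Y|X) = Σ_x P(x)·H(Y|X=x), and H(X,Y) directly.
H(X) = 1.5069 bits, H(Y|X) = 1.2493 bits, H(X,Y) = 2.7562 bits

Marginal of X (row sums):
  P(X=0) = 2/31 + 6/31 + 6/31 = 14/31
  P(X=1) = 1/31 + 0 + 5/31 = 6/31
  P(X=2) = 6/31 + 1/31 + 4/31 = 11/31
H(X) = -[(14/31)·log₂(14/31) + (6/31)·log₂(6/31) + (11/31)·log₂(11/31)]
  = 0.51793 + 0.45856 + 0.53040 = 1.5069 bits

H(Y|X) = Σ_x P(x)·H(Y|X=x):
  X=0: P(X=0) = 14/31, P(Y|X=0) = (1/7, 3/7, 3/7) → H(Y|X=0) = 1.44882
  X=1: P(X=1) = 6/31, P(Y|X=1) = (1/6, 0, 5/6) → H(Y|X=1) = 0.65002
  X=2: P(X=2) = 11/31, P(Y|X=2) = (6/11, 1/11, 4/11) → H(Y|X=2) = 1.32218
H(Y|X) = (14/31)·1.44882 + (6/31)·0.65002 + (11/31)·1.32218 = 1.2493 bits

H(X,Y) = -Σ_{x,y} P(x,y) log₂ P(x,y). Per-cell terms -P(x,y)·log₂P(x,y):
  X=0: 0.25511, 0.45856, 0.45856
  X=1: 0.15981, 0.00000, 0.42456
  X=2: 0.45856, 0.15981, 0.38119
  (cells with P = 0 contribute 0)
Sum of the 9 terms: H(X,Y) = 2.7562 bits

Chain rule check:
  H(X) + H(Y|X) = 1.5069 + 1.2493 = 2.7562 bits
  H(X,Y) = 2.7562 bits
✓ Chain rule verified.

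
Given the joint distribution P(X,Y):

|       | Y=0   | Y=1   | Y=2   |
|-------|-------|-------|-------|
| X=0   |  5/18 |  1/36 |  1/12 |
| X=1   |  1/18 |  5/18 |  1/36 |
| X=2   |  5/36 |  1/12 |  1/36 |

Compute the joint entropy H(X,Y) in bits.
2.6822 bits

H(X,Y) = -Σ_{x,y} P(x,y) log₂ P(x,y). Per-cell terms -P(x,y)·log₂P(x,y):
  X=0: 0.51333, 0.14361, 0.29875
  X=1: 0.23166, 0.51333, 0.14361
  X=2: 0.39556, 0.29875, 0.14361
Sum of the 9 terms: H(X,Y) = 2.6822 bits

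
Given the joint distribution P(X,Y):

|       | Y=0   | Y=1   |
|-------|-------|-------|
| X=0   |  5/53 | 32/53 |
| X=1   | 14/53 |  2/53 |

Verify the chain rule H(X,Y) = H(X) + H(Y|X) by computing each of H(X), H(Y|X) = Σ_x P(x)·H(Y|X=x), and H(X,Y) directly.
H(X) = 0.8836 bits, H(Y|X) = 0.5630 bits, H(X,Y) = 1.4466 bits

Marginal of X (row sums):
  P(X=0) = 5/53 + 32/53 = 37/53
  P(X=1) = 14/53 + 2/53 = 16/53
H(X) = -[(37/53)·log₂(37/53) + (16/53)·log₂(16/53)]
  = 0.3619487 + 0.5216364 = 0.8836 bits

H(Y|X) = Σ_x P(x)·H(Y|X=x):
  X=0: P(X=0) = 37/53, P(Y|X=0) = (5/37, 32/37) → H(Y|X=0) = 0.5713550
  X=1: P(X=1) = 16/53, P(Y|X=1) = (7/8, 1/8) → H(Y|X=1) = 0.5435644
H(Y|X) = (37/53)·0.5713550 + (16/53)·0.5435644 = 0.5630 bits

H(X,Y) = -Σ_{x,y} P(x,y) log₂ P(x,y). Per-cell terms -P(x,y)·log₂P(x,y):
  X=0: 0.3213200, 0.4394991
  X=1: 0.5073192, 0.1784121
Sum of the 4 terms: H(X,Y) = 1.4466 bits

Chain rule check:
  H(X) + H(Y|X) = 0.8836 + 0.5630 = 1.4466 bits
  H(X,Y) = 1.4466 bits
✓ Chain rule verified.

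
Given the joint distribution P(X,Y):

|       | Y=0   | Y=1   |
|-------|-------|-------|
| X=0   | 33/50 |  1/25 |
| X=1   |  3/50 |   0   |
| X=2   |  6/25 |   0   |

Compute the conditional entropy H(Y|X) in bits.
0.2212 bits

H(Y|X) = H(X,Y) - H(X)

H(X,Y) = -Σ_{x,y} P(x,y) log₂ P(x,y). Per-cell terms -P(x,y)·log₂P(x,y):
  X=0: 0.395645, 0.185754
  X=1: 0.243534, 0.000000
  X=2: 0.494134, 0.000000
  (cells with P = 0 contribute 0)
Sum of the 6 terms: H(X,Y) = 1.31907 bits

Marginal of X (row sums):
  P(X=0) = 33/50 + 1/25 = 7/10
  P(X=1) = 3/50 + 0 = 3/50
  P(X=2) = 6/25 + 0 = 6/25
H(X) = -[(7/10)·log₂(7/10) + (3/50)·log₂(3/50) + (6/25)·log₂(6/25)]
  = 0.360201 + 0.243534 + 0.494134 = 1.09787 bits

H(Y|X) = H(X,Y) - H(X) = 1.31907 - 1.09787 = 0.2212 bits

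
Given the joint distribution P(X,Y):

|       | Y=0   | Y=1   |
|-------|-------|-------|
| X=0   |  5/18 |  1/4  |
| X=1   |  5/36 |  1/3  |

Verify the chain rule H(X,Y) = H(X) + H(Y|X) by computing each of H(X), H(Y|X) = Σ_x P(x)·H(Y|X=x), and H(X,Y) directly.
H(X) = 0.9978 bits, H(Y|X) = 0.9394 bits, H(X,Y) = 1.9372 bits

Marginal of X (row sums):
  P(X=0) = 5/18 + 1/4 = 19/36
  P(X=1) = 5/36 + 1/3 = 17/36
H(X) = -[(19/36)·log₂(19/36) + (17/36)·log₂(17/36)]
  = 0.4866 + 0.5112 = 0.9978 bits

H(Y|X) = Σ_x P(x)·H(Y|X=x):
  X=0: P(X=0) = 19/36, P(Y|X=0) = (10/19, 9/19) → H(Y|X=0) = 0.9980
  X=1: P(X=1) = 17/36, P(Y|X=1) = (5/17, 12/17) → H(Y|X=1) = 0.8740
H(Y|X) = (19/36)·0.9980 + (17/36)·0.8740 = 0.9394 bits

H(X,Y) = -Σ_{x,y} P(x,y) log₂ P(x,y). Per-cell terms -P(x,y)·log₂P(x,y):
  X=0: 0.5133, 0.5000
  X=1: 0.3956, 0.5283
Sum of the 4 terms: H(X,Y) = 1.9372 bits

Chain rule check:
  H(X) + H(Y|X) = 0.9978 + 0.9394 = 1.9372 bits
  H(X,Y) = 1.9372 bits
✓ Chain rule verified.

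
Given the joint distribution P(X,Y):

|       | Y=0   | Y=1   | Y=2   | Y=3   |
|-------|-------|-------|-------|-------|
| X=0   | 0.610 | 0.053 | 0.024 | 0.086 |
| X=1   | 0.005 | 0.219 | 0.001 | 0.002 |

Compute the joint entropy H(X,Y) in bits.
1.6391 bits

H(X,Y) = -Σ_{x,y} P(x,y) log₂ P(x,y). Per-cell terms -P(x,y)·log₂P(x,y):
  X=0: 0.43500, 0.22461, 0.12914, 0.30440
  X=1: 0.03822, 0.47983, 0.00997, 0.01793
Sum of the 8 terms: H(X,Y) = 1.6391 bits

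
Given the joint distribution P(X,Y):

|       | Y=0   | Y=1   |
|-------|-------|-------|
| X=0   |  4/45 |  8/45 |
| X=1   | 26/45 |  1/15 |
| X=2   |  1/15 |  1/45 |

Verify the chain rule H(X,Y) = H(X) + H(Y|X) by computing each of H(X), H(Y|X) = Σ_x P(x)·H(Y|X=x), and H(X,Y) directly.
H(X) = 1.2274 bits, H(Y|X) = 0.6262 bits, H(X,Y) = 1.8536 bits

Marginal of X (row sums):
  P(X=0) = 4/45 + 8/45 = 4/15
  P(X=1) = 26/45 + 1/15 = 29/45
  P(X=2) = 1/15 + 1/45 = 4/45
H(X) = -[(4/15)·log₂(4/15) + (29/45)·log₂(29/45) + (4/45)·log₂(4/45)]
  = 0.50850 + 0.40850 + 0.31039 = 1.2274 bits

H(Y|X) = Σ_x P(x)·H(Y|X=x):
  X=0: P(X=0) = 4/15, P(Y|X=0) = (1/3, 2/3) → H(Y|X=0) = 0.91830
  X=1: P(X=1) = 29/45, P(Y|X=1) = (26/29, 3/29) → H(Y|X=1) = 0.47983
  X=2: P(X=2) = 4/45, P(Y|X=2) = (3/4, 1/4) → H(Y|X=2) = 0.81128
H(Y|X) = (4/15)·0.91830 + (29/45)·0.47983 + (4/45)·0.81128 = 0.6262 bits

H(X,Y) = -Σ_{x,y} P(x,y) log₂ P(x,y). Per-cell terms -P(x,y)·log₂P(x,y):
  X=0: 0.31039, 0.44300
  X=1: 0.45726, 0.26046
  X=2: 0.26046, 0.12204
Sum of the 6 terms: H(X,Y) = 1.8536 bits

Chain rule check:
  H(X) + H(Y|X) = 1.2274 + 0.6262 = 1.8536 bits
  H(X,Y) = 1.8536 bits
✓ Chain rule verified.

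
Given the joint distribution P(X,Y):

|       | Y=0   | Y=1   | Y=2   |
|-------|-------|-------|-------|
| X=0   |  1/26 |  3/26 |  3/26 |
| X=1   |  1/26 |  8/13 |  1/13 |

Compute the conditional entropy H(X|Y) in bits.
0.7235 bits

H(X|Y) = H(X,Y) - H(Y)

H(X,Y) = -Σ_{x,y} P(x,y) log₂ P(x,y). Per-cell terms -P(x,y)·log₂P(x,y):
  X=0: 0.1808, 0.3595, 0.3595
  X=1: 0.1808, 0.4310, 0.2846
Sum of the 6 terms: H(X,Y) = 1.7962 bits

Marginal of Y (column sums):
  P(Y=0) = 1/26 + 1/26 = 1/13
  P(Y=1) = 3/26 + 8/13 = 19/26
  P(Y=2) = 3/26 + 1/13 = 5/26
H(Y) = -[(1/13)·log₂(1/13) + (19/26)·log₂(19/26) + (5/26)·log₂(5/26)]
  = 0.2846 + 0.3307 + 0.4574 = 1.0727 bits

H(X|Y) = H(X,Y) - H(Y) = 1.7962 - 1.0727 = 0.7235 bits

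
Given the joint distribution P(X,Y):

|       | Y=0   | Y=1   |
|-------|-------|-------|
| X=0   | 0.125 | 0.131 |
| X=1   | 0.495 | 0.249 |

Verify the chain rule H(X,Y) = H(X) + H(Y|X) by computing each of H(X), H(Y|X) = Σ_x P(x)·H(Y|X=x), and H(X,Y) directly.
H(X) = 0.8207 bits, H(Y|X) = 0.9401 bits, H(X,Y) = 1.7608 bits

Marginal of X (row sums):
  P(X=0) = 0.125 + 0.131 = 0.256
  P(X=1) = 0.495 + 0.249 = 0.744
H(X) = -[0.256·log₂(0.256) + 0.744·log₂(0.744)]
  = 0.5032408 + 0.3174094 = 0.8207 bits

H(Y|X) = Σ_x P(x)·H(Y|X=x):
  X=0: P(X=0) = 0.256, P(Y|X=0) = (125/256, 131/256) → H(Y|X=0) = 0.9996037
  X=1: P(X=1) = 0.744, P(Y|X=1) = (165/248, 83/248) → H(Y|X=1) = 0.9196341
H(Y|X) = 0.256·0.9996037 + 0.744·0.9196341 = 0.9401 bits

H(X,Y) = -Σ_{x,y} P(x,y) log₂ P(x,y). Per-cell terms -P(x,y)·log₂P(x,y):
  X=0: 0.3750000, 0.3841393
  X=1: 0.5021773, 0.4994398
Sum of the 4 terms: H(X,Y) = 1.7608 bits

Chain rule check:
  H(X) + H(Y|X) = 0.8207 + 0.9401 = 1.7608 bits
  H(X,Y) = 1.7608 bits
✓ Chain rule verified.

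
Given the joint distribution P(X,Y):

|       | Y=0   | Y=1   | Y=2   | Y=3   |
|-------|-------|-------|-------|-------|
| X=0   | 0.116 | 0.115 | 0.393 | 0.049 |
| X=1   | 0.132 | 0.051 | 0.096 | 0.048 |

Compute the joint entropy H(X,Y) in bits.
2.6015 bits

H(X,Y) = -Σ_{x,y} P(x,y) log₂ P(x,y). Per-cell terms -P(x,y)·log₂P(x,y):
  X=0: 0.3605, 0.3588, 0.5295, 0.2132
  X=1: 0.3856, 0.2190, 0.3246, 0.2103
Sum of the 8 terms: H(X,Y) = 2.6015 bits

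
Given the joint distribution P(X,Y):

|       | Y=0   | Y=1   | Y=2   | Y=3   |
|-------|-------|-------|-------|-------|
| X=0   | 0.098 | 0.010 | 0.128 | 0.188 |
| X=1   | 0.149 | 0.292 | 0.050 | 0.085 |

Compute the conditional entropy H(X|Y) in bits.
0.6994 bits

H(X|Y) = H(X,Y) - H(Y)

H(X,Y) = -Σ_{x,y} P(x,y) log₂ P(x,y). Per-cell terms -P(x,y)·log₂P(x,y):
  X=0: 0.328405, 0.066439, 0.379620, 0.453305
  X=1: 0.409246, 0.518580, 0.216096, 0.302293
Sum of the 8 terms: H(X,Y) = 2.67398 bits

Marginal of Y (column sums):
  P(Y=0) = 0.098 + 0.149 = 0.247
  P(Y=1) = 0.010 + 0.292 = 0.302
  P(Y=2) = 0.128 + 0.050 = 0.178
  P(Y=3) = 0.188 + 0.085 = 0.273
H(Y) = -[0.247·log₂(0.247) + 0.302·log₂(0.302) + 0.178·log₂(0.178) + 0.273·log₂(0.273)]
  = 0.498302 + 0.521669 + 0.443229 + 0.511336 = 1.97454 bits

H(X|Y) = H(X,Y) - H(Y) = 2.67398 - 1.97454 = 0.6994 bits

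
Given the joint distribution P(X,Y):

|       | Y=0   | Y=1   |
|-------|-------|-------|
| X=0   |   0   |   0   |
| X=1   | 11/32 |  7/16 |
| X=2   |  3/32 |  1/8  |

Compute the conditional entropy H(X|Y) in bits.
0.7578 bits

H(X|Y) = H(X,Y) - H(Y)

H(X,Y) = -Σ_{x,y} P(x,y) log₂ P(x,y). Per-cell terms -P(x,y)·log₂P(x,y):
  X=0: 0.00000, 0.00000
  X=1: 0.52957, 0.52178
  X=2: 0.32016, 0.37500
  (cells with P = 0 contribute 0)
Sum of the 6 terms: H(X,Y) = 1.7465 bits

Marginal of Y (column sums):
  P(Y=0) = 0 + 11/32 + 3/32 = 7/16
  P(Y=1) = 0 + 7/16 + 1/8 = 9/16
H(Y) = -[(7/16)·log₂(7/16) + (9/16)·log₂(9/16)]
  = 0.52178 + 0.46692 = 0.9887 bits

H(X|Y) = H(X,Y) - H(Y) = 1.7465 - 0.9887 = 0.7578 bits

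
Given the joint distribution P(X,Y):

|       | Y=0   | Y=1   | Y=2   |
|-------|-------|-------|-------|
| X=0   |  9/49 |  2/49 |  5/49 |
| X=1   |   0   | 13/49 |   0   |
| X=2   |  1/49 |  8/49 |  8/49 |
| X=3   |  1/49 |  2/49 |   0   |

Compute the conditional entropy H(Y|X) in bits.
0.9409 bits

H(Y|X) = H(X,Y) - H(X)

H(X,Y) = -Σ_{x,y} P(x,y) log₂ P(x,y). Per-cell terms -P(x,y)·log₂P(x,y):
  X=0: 0.44904, 0.18836, 0.33600
  X=1: 0.00000, 0.50787, 0.00000
  X=2: 0.11459, 0.42689, 0.42689
  X=3: 0.11459, 0.18836, 0.00000
  (cells with P = 0 contribute 0)
Sum of the 12 terms: H(X,Y) = 2.7526 bits

Marginal of X (row sums):
  P(X=0) = 9/49 + 2/49 + 5/49 = 16/49
  P(X=1) = 0 + 13/49 + 0 = 13/49
  P(X=2) = 1/49 + 8/49 + 8/49 = 17/49
  P(X=3) = 1/49 + 2/49 + 0 = 3/49
H(X) = -[(16/49)·log₂(16/49) + (13/49)·log₂(13/49) + (17/49)·log₂(17/49) + (3/49)·log₂(3/49)]
  = 0.52725 + 0.50787 + 0.52986 + 0.24672 = 1.8117 bits

H(Y|X) = H(X,Y) - H(X) = 2.7526 - 1.8117 = 0.9409 bits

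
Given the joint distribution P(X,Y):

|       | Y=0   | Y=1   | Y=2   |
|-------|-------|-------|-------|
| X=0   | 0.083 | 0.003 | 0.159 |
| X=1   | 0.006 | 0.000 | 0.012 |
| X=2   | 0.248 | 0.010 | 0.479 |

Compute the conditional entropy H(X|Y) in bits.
0.9256 bits

H(X|Y) = H(X,Y) - H(Y)

H(X,Y) = -Σ_{x,y} P(x,y) log₂ P(x,y). Per-cell terms -P(x,y)·log₂P(x,y):
  X=0: 0.2980, 0.0251, 0.4218
  X=1: 0.0443, 0.0000, 0.0766
  X=2: 0.4989, 0.0664, 0.5087
  (cells with P = 0 contribute 0)
Sum of the 9 terms: H(X,Y) = 1.9398 bits

Marginal of Y (column sums):
  P(Y=0) = 0.083 + 0.006 + 0.248 = 0.337
  P(Y=1) = 0.003 + 0.000 + 0.010 = 0.013
  P(Y=2) = 0.159 + 0.012 + 0.479 = 0.650
H(Y) = -[0.337·log₂(0.337) + 0.013·log₂(0.013) + 0.650·log₂(0.650)]
  = 0.5288 + 0.0814 + 0.4040 = 1.0142 bits

H(X|Y) = H(X,Y) - H(Y) = 1.9398 - 1.0142 = 0.9256 bits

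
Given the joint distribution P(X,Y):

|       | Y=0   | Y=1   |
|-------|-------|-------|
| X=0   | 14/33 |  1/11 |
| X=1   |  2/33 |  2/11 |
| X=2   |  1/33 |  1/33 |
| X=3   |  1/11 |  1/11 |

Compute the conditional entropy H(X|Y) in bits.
1.4990 bits

H(X|Y) = H(X,Y) - H(Y)

H(X,Y) = -Σ_{x,y} P(x,y) log₂ P(x,y). Per-cell terms -P(x,y)·log₂P(x,y):
  X=0: 0.52480, 0.31449
  X=1: 0.24511, 0.44717
  X=2: 0.15286, 0.15286
  X=3: 0.31449, 0.31449
Sum of the 8 terms: H(X,Y) = 2.4663 bits

Marginal of Y (column sums):
  P(Y=0) = 14/33 + 2/33 + 1/33 + 1/11 = 20/33
  P(Y=1) = 1/11 + 2/11 + 1/33 + 1/11 = 13/33
H(Y) = -[(20/33)·log₂(20/33) + (13/33)·log₂(13/33)]
  = 0.43786 + 0.52944 = 0.9673 bits

H(X|Y) = H(X,Y) - H(Y) = 2.4663 - 0.9673 = 1.4990 bits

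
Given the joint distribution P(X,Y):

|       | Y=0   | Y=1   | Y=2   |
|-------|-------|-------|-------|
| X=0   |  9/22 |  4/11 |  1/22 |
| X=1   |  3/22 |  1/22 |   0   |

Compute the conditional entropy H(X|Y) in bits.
0.6484 bits

H(X|Y) = H(X,Y) - H(Y)

H(X,Y) = -Σ_{x,y} P(x,y) log₂ P(x,y). Per-cell terms -P(x,y)·log₂P(x,y):
  X=0: 0.5275, 0.5307, 0.2027
  X=1: 0.3920, 0.2027, 0.0000
  (cells with P = 0 contribute 0)
Sum of the 6 terms: H(X,Y) = 1.8556 bits

Marginal of Y (column sums):
  P(Y=0) = 9/22 + 3/22 = 6/11
  P(Y=1) = 4/11 + 1/22 = 9/22
  P(Y=2) = 1/22 + 0 = 1/22
H(Y) = -[(6/11)·log₂(6/11) + (9/22)·log₂(9/22) + (1/22)·log₂(1/22)]
  = 0.4770 + 0.5275 + 0.2027 = 1.2072 bits

H(X|Y) = H(X,Y) - H(Y) = 1.8556 - 1.2072 = 0.6484 bits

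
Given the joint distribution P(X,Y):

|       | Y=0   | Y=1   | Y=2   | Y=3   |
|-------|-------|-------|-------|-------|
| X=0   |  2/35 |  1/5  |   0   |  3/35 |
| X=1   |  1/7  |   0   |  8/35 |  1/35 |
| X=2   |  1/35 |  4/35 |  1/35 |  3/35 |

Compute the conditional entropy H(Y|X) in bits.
1.4309 bits

H(Y|X) = H(X,Y) - H(X)

H(X,Y) = -Σ_{x,y} P(x,y) log₂ P(x,y). Per-cell terms -P(x,y)·log₂P(x,y):
  X=0: 0.23596, 0.46439, 0.00000, 0.30380
  X=1: 0.40105, 0.00000, 0.48669, 0.14655
  X=2: 0.14655, 0.35763, 0.14655, 0.30380
  (cells with P = 0 contribute 0)
Sum of the 12 terms: H(X,Y) = 2.9930 bits

Marginal of X (row sums):
  P(X=0) = 2/35 + 1/5 + 0 + 3/35 = 12/35
  P(X=1) = 1/7 + 0 + 8/35 + 1/35 = 2/5
  P(X=2) = 1/35 + 4/35 + 1/35 + 3/35 = 9/35
H(X) = -[(12/35)·log₂(12/35) + (2/5)·log₂(2/5) + (9/35)·log₂(9/35)]
  = 0.52948 + 0.52877 + 0.50383 = 1.5621 bits

H(Y|X) = H(X,Y) - H(X) = 2.9930 - 1.5621 = 1.4309 bits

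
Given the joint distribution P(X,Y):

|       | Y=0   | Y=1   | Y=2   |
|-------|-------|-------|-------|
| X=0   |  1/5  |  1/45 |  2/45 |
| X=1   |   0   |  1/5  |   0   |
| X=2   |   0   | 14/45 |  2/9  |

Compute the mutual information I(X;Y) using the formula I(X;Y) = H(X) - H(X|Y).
0.6564 bits

I(X;Y) = H(X) - H(X|Y)

Marginal of X (row sums):
  P(X=0) = 1/5 + 1/45 + 2/45 = 4/15
  P(X=1) = 0 + 1/5 + 0 = 1/5
  P(X=2) = 0 + 14/45 + 2/9 = 8/15
H(X) = -[(4/15)·log₂(4/15) + (1/5)·log₂(1/5) + (8/15)·log₂(8/15)]
  = 0.508504 + 0.464386 + 0.483675 = 1.456565 bits

Marginal of Y (column sums):
  P(Y=0) = 1/5 + 0 + 0 = 1/5
  P(Y=1) = 1/45 + 1/5 + 14/45 = 8/15
  P(Y=2) = 2/45 + 0 + 2/9 = 4/15
H(X|Y) = Σ_y P(y)·H(X|Y=y):
  Y=0: P(Y=0) = 1/5, P(X|Y=0) = (1, 0, 0) → H(X|Y=0) = 0.000000
  Y=1: P(Y=1) = 8/15, P(X|Y=1) = (1/24, 3/8, 7/12) → H(X|Y=1) = 1.175284
  Y=2: P(Y=2) = 4/15, P(X|Y=2) = (1/6, 0, 5/6) → H(X|Y=2) = 0.650022
H(X|Y) = (1/5)·0.000000 + (8/15)·1.175284 + (4/15)·0.650022 = 0.800157 bits

I(X;Y) = H(X) - H(X|Y) = 1.456565 - 0.800157 = 0.6564 bits

Cross-check via I(X;Y) = H(X) + H(Y) - H(X,Y): computing H(Y) from the column sums and H(X,Y) from the 9 cells in the same way gives H(Y) = 1.456565 bits and H(X,Y) = 2.256722 bits, so
I(X;Y) = 1.456565 + 1.456565 - 2.256722 = 0.6564 bits ✓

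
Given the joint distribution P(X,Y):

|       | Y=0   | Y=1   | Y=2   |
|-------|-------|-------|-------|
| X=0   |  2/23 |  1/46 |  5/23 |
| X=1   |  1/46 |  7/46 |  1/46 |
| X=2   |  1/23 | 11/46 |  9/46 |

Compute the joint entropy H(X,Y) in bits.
2.7093 bits

H(X,Y) = -Σ_{x,y} P(x,y) log₂ P(x,y). Per-cell terms -P(x,y)·log₂P(x,y):
  X=0: 0.306397, 0.120077, 0.478616
  X=1: 0.120077, 0.413336, 0.120077
  X=2: 0.196677, 0.493596, 0.460494
Sum of the 9 terms: H(X,Y) = 2.7093 bits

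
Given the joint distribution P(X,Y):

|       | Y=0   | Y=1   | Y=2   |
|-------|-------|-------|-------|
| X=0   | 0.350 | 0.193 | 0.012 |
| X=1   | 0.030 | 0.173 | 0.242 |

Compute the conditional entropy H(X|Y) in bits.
0.5864 bits

H(X|Y) = H(X,Y) - H(Y)

H(X,Y) = -Σ_{x,y} P(x,y) log₂ P(x,y). Per-cell terms -P(x,y)·log₂P(x,y):
  X=0: 0.5301006, 0.4580522, 0.0765699
  X=1: 0.1517668, 0.4378900, 0.4953549
Sum of the 6 terms: H(X,Y) = 2.149734 bits

Marginal of Y (column sums):
  P(Y=0) = 0.350 + 0.030 = 0.380
  P(Y=1) = 0.193 + 0.173 = 0.366
  P(Y=2) = 0.012 + 0.242 = 0.254
H(Y) = -[0.380·log₂(0.380) + 0.366·log₂(0.366) + 0.254·log₂(0.254)]
  = 0.5304529 + 0.5307309 + 0.5021833 = 1.563367 bits

H(X|Y) = H(X,Y) - H(Y) = 2.149734 - 1.563367 = 0.5864 bits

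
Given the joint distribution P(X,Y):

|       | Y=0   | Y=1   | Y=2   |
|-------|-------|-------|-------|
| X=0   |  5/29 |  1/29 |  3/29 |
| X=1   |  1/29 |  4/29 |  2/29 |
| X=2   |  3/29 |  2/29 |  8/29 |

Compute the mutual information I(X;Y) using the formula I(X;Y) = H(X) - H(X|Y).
0.1872 bits

I(X;Y) = H(X) - H(X|Y)

Marginal of X (row sums):
  P(X=0) = 5/29 + 1/29 + 3/29 = 9/29
  P(X=1) = 1/29 + 4/29 + 2/29 = 7/29
  P(X=2) = 3/29 + 2/29 + 8/29 = 13/29
H(X) = -[(9/29)·log₂(9/29) + (7/29)·log₂(7/29) + (13/29)·log₂(13/29)]
  = 0.52388 + 0.49498 + 0.51890 = 1.53776 bits

Marginal of Y (column sums):
  P(Y=0) = 5/29 + 1/29 + 3/29 = 9/29
  P(Y=1) = 1/29 + 4/29 + 2/29 = 7/29
  P(Y=2) = 3/29 + 2/29 + 8/29 = 13/29
H(X|Y) = Σ_y P(y)·H(X|Y=y):
  Y=0: P(Y=0) = 9/29, P(X|Y=0) = (5/9, 1/9, 1/3) → H(X|Y=0) = 1.35164
  Y=1: P(Y=1) = 7/29, P(X|Y=1) = (1/7, 4/7, 2/7) → H(X|Y=1) = 1.37878
  Y=2: P(Y=2) = 13/29, P(X|Y=2) = (3/13, 2/13, 8/13) → H(X|Y=2) = 1.33468
H(X|Y) = (9/29)·1.35164 + (7/29)·1.37878 + (13/29)·1.33468 = 1.35059 bits

I(X;Y) = H(X) - H(X|Y) = 1.53776 - 1.35059 = 0.1872 bits

Cross-check via I(X;Y) = H(X) + H(Y) - H(X,Y): computing H(Y) from the column sums and H(X,Y) from the 9 cells in the same way gives H(Y) = 1.53776 bits and H(X,Y) = 2.88835 bits, so
I(X;Y) = 1.53776 + 1.53776 - 2.88835 = 0.1872 bits ✓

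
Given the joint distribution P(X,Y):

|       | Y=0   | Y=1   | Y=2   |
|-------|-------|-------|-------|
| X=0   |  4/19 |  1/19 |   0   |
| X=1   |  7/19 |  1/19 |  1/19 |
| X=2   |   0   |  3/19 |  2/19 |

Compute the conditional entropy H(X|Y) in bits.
1.0533 bits

H(X|Y) = H(X,Y) - H(Y)

H(X,Y) = -Σ_{x,y} P(x,y) log₂ P(x,y). Per-cell terms -P(x,y)·log₂P(x,y):
  X=0: 0.4732, 0.2236, 0.0000
  X=1: 0.5307, 0.2236, 0.2236
  X=2: 0.0000, 0.4205, 0.3419
  (cells with P = 0 contribute 0)
Sum of the 9 terms: H(X,Y) = 2.4371 bits

Marginal of Y (column sums):
  P(Y=0) = 4/19 + 7/19 + 0 = 11/19
  P(Y=1) = 1/19 + 1/19 + 3/19 = 5/19
  P(Y=2) = 0 + 1/19 + 2/19 = 3/19
H(Y) = -[(11/19)·log₂(11/19) + (5/19)·log₂(5/19) + (3/19)·log₂(3/19)]
  = 0.4565 + 0.5068 + 0.4205 = 1.3838 bits

H(X|Y) = H(X,Y) - H(Y) = 2.4371 - 1.3838 = 1.0533 bits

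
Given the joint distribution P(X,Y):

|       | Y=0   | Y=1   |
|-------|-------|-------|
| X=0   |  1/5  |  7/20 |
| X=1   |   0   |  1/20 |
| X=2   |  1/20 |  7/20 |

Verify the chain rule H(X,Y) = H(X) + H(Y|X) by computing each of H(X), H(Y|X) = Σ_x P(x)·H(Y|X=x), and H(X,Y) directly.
H(X) = 1.2192 bits, H(Y|X) = 0.7375 bits, H(X,Y) = 1.9568 bits

Marginal of X (row sums):
  P(X=0) = 1/5 + 7/20 = 11/20
  P(X=1) = 0 + 1/20 = 1/20
  P(X=2) = 1/20 + 7/20 = 2/5
H(X) = -[(11/20)·log₂(11/20) + (1/20)·log₂(1/20) + (2/5)·log₂(2/5)]
  = 0.47437 + 0.21610 + 0.52877 = 1.2192 bits

H(Y|X) = Σ_x P(x)·H(Y|X=x):
  X=0: P(X=0) = 11/20, P(Y|X=0) = (4/11, 7/11) → H(Y|X=0) = 0.94566
  X=1: P(X=1) = 1/20, P(Y|X=1) = (0, 1) → H(Y|X=1) = 0.00000
  X=2: P(X=2) = 2/5, P(Y|X=2) = (1/8, 7/8) → H(Y|X=2) = 0.54356
H(Y|X) = (11/20)·0.94566 + (1/20)·0.00000 + (2/5)·0.54356 = 0.7375 bits

H(X,Y) = -Σ_{x,y} P(x,y) log₂ P(x,y). Per-cell terms -P(x,y)·log₂P(x,y):
  X=0: 0.46439, 0.53010
  X=1: 0.00000, 0.21610
  X=2: 0.21610, 0.53010
  (cells with P = 0 contribute 0)
Sum of the 6 terms: H(X,Y) = 1.9568 bits

Chain rule check:
  H(X) + H(Y|X) = 1.2192 + 0.7375 = 1.9567 bits
  H(X,Y) = 1.9568 bits
✓ Chain rule verified (Δ = 0.0001 is 4-dp rounding noise: each of the three values was rounded independently).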